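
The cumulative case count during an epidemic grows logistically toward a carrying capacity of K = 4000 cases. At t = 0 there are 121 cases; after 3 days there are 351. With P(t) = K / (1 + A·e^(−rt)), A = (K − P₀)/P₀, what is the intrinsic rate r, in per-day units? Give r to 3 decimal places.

r ≈ 0.375 per day

A = (4000 − 121)/121 = 32.05785
351 = 4000/(1 + 32.05785·e^(−r·3)) → e^(−3r) = (11.39601 − 1)/32.05785 = 0.324289
r = −ln(0.324289)/3 = 1.12612/3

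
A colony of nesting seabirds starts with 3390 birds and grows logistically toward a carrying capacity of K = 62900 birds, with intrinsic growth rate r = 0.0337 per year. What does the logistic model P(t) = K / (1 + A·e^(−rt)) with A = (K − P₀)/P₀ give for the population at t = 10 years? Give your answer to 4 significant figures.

≈ 4,648 birds

A = (62900 − 3390)/3390 = 17.55457
P(10) = 62900 / (1 + 17.55457·e^(−0.0337·10)) = 62900 / (1 + 17.55457·0.713909)
= 62900 / 13.53236 ≈ 4648.12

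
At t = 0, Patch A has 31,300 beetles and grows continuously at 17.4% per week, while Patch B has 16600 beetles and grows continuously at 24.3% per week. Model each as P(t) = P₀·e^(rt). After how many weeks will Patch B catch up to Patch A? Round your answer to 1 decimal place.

t ≈ 9.2 weeks

31300·e^(0.174t) = 16600·e^(0.243t)
31300/16600 = e^((0.243 − 0.174)t) → ln(1.88554) = 0.069·t
t = 0.63422 / 0.069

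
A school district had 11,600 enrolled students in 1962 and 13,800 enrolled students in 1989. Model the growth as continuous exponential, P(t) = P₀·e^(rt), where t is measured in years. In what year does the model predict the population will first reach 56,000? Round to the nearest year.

year 2207

r = ln(13800/11600) / 27 = 0.17366/27 ≈ 0.006432 per year
t = ln(56000/11600) / r = 1.57435/0.006432 ≈ 244.77 years after 1962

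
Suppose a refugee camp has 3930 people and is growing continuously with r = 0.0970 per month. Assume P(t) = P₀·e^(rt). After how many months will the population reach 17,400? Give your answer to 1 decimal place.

t ≈ 15.3 months

17400 = 3930 · e^(0.097·t)
t = ln(17400/3930) / 0.097 = ln(4.42748) / 0.097 = 1.48783 / 0.097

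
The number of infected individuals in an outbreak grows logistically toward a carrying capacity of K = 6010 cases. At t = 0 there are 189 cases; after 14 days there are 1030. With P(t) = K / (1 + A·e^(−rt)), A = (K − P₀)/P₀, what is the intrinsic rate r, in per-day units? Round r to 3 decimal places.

r ≈ 0.132 per day

A = (6010 − 189)/189 = 30.79894
1030 = 6010/(1 + 30.79894·e^(−r·14)) → e^(−14r) = (5.83495 − 1)/30.79894 = 0.156984
r = −ln(0.156984)/14 = 1.85161/14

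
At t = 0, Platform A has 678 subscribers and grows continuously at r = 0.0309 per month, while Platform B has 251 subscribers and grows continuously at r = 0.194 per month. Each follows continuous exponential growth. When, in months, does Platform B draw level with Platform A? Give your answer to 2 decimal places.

t ≈ 6.09 months

678·e^(0.0309t) = 251·e^(0.194t)
678/251 = e^((0.194 − 0.0309)t) → ln(2.7012) = 0.1631·t
t = 0.99369 / 0.1631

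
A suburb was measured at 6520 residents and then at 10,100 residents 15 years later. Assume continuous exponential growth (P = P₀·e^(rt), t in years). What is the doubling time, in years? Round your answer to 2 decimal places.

doubling time ≈ 23.76 years

r = ln(10100/6520) / 15 = ln(1.54908) / 15 ≈ 0.029177 per year
doubling time = ln 2 / |r| = 0.69315 / 0.029177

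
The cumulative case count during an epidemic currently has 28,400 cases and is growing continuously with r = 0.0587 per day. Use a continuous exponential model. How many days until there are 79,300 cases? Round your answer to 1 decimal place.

t ≈ 17.5 days

79300 = 28400 · e^(0.0587·t)
t = ln(79300/28400) / 0.0587 = ln(2.79225) / 0.0587 = 1.02685 / 0.0587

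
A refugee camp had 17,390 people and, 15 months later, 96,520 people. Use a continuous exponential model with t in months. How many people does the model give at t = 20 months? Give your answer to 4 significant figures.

≈ 170,900 people

r = ln(96520/17390) / 15 ≈ 0.114257 per month
P(20) = 17390 · e^(0.114257·20) = 17390 · 9.82706 ≈ 170892.59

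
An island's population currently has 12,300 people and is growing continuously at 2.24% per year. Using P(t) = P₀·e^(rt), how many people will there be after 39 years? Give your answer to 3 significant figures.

≈ 29,500 people

P(39) = 12300 · e^(0.0224·39) = 12300 · e^(0.8736)
= 12300 · 2.39552 ≈ 29464.89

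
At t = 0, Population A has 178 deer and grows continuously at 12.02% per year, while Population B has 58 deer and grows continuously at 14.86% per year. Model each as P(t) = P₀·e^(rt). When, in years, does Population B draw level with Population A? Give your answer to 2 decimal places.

178·e^(0.1202t) = 58·e^(0.1486t)
178/58 = e^((0.1486 − 0.1202)t) → ln(3.06897) = 0.0284·t
t = 1.12134 / 0.0284

t ≈ 39.48 years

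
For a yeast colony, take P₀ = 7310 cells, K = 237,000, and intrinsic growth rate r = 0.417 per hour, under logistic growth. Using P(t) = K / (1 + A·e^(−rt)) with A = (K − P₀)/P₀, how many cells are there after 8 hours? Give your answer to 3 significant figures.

A = (237000 − 7310)/7310 = 31.42134
P(8) = 237000 / (1 + 31.42134·e^(−0.417·8)) = 237000 / (1 + 31.42134·0.035579)
= 237000 / 2.11794 ≈ 111901.21

≈ 112,000 cells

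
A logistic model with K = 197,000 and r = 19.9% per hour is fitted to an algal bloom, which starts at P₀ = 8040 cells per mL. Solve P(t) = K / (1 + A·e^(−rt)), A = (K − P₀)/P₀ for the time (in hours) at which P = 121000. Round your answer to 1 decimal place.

A = (197000 − 8040)/8040 = 23.50249
121000 = 197000/(1 + 23.50249·e^(−0.199t)) → 1 + 23.50249·e^(−0.199t) = 1.6281
e^(−0.199t) = 0.026725 → t = ln(37.41843)/0.199 = 3.62216/0.199

t ≈ 18.2 hours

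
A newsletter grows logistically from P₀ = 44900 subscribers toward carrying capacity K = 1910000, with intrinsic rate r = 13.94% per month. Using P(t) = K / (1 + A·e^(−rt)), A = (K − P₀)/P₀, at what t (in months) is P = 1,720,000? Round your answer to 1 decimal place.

A = (1910000 − 44900)/44900 = 41.53898
1720000 = 1910000/(1 + 41.53898·e^(−0.1394t)) → 1 + 41.53898·e^(−0.1394t) = 1.11047
e^(−0.1394t) = 0.002659 → t = ln(376.03704)/0.1394 = 5.92969/0.1394

t ≈ 42.5 months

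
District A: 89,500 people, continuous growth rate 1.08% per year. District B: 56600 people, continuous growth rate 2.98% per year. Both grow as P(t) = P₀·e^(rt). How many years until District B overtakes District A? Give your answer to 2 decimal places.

t ≈ 24.12 years

89500·e^(0.0108t) = 56600·e^(0.0298t)
89500/56600 = e^((0.0298 − 0.0108)t) → ln(1.58127) = 0.019·t
t = 0.45823 / 0.019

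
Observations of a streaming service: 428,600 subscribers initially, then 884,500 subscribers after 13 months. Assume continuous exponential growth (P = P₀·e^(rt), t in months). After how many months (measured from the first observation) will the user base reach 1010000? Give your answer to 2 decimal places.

t ≈ 15.38 months

r = ln(884500/428600) / 13 ≈ 0.055731 per month
t = ln(1010000/428600) / r = 0.85718 / 0.055731 ≈ 15.381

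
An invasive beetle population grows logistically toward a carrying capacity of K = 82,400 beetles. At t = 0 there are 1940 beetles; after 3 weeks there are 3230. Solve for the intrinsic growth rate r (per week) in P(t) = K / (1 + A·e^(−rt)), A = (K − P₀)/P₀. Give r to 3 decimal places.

r ≈ 0.175 per week

A = (82400 − 1940)/1940 = 41.47423
3230 = 82400/(1 + 41.47423·e^(−r·3)) → e^(−3r) = (25.51084 − 1)/41.47423 = 0.59099
r = −ln(0.59099)/3 = 0.52596/3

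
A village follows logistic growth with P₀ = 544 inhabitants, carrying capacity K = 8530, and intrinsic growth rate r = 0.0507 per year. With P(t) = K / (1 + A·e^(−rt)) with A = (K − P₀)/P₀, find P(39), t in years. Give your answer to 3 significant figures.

≈ 2,810 inhabitants

A = (8530 − 544)/544 = 14.68015
P(39) = 8530 / (1 + 14.68015·e^(−0.0507·39)) = 8530 / (1 + 14.68015·0.138443)
= 8530 / 3.03236 ≈ 2812.99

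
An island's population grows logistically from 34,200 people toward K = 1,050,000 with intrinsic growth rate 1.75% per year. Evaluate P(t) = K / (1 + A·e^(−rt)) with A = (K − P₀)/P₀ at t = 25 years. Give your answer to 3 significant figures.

≈ 52,000 people

A = (1050000 − 34200)/34200 = 29.70175
P(25) = 1050000 / (1 + 29.70175·e^(−0.0175·25)) = 1050000 / (1 + 29.70175·0.645649)
= 1050000 / 20.17689 ≈ 52039.72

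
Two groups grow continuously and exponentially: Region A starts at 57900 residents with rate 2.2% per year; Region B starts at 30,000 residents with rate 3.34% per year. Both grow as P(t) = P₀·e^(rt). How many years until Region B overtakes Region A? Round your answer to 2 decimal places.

t ≈ 57.68 years

57900·e^(0.022t) = 30000·e^(0.0334t)
57900/30000 = e^((0.0334 − 0.022)t) → ln(1.93) = 0.0114·t
t = 0.65752 / 0.0114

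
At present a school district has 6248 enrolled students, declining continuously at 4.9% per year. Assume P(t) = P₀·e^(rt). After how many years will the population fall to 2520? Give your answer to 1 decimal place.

t ≈ 18.5 years

2520 = 6248 · e^(-0.049·t)
t = ln(2520/6248) / -0.049 = ln(0.40333) / -0.049 = -0.908 / -0.049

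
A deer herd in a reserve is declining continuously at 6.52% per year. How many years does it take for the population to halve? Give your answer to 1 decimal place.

half-life = ln(2) / |r| = 0.69315 / 0.0652

half-life ≈ 10.6 years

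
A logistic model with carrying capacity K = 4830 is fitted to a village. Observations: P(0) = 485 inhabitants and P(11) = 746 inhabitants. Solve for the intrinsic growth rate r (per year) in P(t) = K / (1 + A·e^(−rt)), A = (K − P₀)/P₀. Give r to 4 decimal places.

A = (4830 − 485)/485 = 8.95876
746 = 4830/(1 + 8.95876·e^(−r·11)) → e^(−11r) = (6.47453 − 1)/8.95876 = 0.611081
r = −ln(0.611081)/11 = 0.49253/11

r ≈ 0.0448 per year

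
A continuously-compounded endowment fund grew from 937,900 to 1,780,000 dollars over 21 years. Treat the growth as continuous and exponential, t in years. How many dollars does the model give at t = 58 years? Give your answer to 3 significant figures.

r = ln(1780000/937900) / 21 ≈ 0.030511 per year
P(58) = 937900 · e^(0.030511·58) = 937900 · 5.86864 ≈ 5504193.95

≈ 5,500,000 dollars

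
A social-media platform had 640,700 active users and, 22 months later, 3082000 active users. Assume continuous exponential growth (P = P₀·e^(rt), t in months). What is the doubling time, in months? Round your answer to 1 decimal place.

r = ln(3082000/640700) / 22 = ln(4.81036) / 22 ≈ 0.071399 per month
doubling time = ln 2 / |r| = 0.69315 / 0.071399

doubling time ≈ 9.7 months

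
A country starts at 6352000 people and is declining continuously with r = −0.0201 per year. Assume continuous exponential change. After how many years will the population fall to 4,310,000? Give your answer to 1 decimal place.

4310000 = 6352000 · e^(-0.0201·t)
t = ln(4310000/6352000) / -0.0201 = ln(0.67853) / -0.0201 = -0.38783 / -0.0201

t ≈ 19.3 years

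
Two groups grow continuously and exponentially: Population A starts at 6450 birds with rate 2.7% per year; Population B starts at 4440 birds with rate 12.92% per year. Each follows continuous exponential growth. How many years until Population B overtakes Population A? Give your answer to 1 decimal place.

t ≈ 3.7 years

6450·e^(0.027t) = 4440·e^(0.1292t)
6450/4440 = e^((0.1292 − 0.027)t) → ln(1.4527) = 0.1022·t
t = 0.37343 / 0.1022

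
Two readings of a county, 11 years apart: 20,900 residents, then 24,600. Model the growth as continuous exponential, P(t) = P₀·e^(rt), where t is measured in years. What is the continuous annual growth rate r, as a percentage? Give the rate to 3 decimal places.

24600 = 20900 · e^(r·11)
e^(11r) = 24600/20900 = 1.17703
r = ln(1.17703) / 11 = 0.163 / 11

r ≈ 1.482% per year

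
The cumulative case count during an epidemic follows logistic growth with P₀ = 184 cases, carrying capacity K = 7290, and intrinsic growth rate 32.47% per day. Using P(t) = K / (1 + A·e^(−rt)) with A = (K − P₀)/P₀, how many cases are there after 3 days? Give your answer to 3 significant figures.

A = (7290 − 184)/184 = 38.61957
P(3) = 7290 / (1 + 38.61957·e^(−0.3247·3)) = 7290 / (1 + 38.61957·0.377532)
= 7290 / 15.58012 ≈ 467.9

≈ 468 cases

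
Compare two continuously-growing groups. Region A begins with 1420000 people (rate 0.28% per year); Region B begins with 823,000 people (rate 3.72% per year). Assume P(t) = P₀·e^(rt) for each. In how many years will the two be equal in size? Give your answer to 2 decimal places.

1420000·e^(0.0028t) = 823000·e^(0.0372t)
1420000/823000 = e^((0.0372 − 0.0028)t) → ln(1.72539) = 0.0344·t
t = 0.54546 / 0.0344

t ≈ 15.86 years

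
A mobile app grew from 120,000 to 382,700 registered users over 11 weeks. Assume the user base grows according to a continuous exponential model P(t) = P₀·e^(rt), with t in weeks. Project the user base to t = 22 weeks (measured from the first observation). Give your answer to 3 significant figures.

≈ 1,220,000 registered users

r = ln(382700/120000) / 11 ≈ 0.105433 per week
P(22) = 120000 · e^(0.105433·22) = 120000 · 10.17078 ≈ 1220494.08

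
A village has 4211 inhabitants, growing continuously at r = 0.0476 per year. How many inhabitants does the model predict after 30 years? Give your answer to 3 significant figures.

≈ 17,600 inhabitants

P(30) = 4211 · e^(0.0476·30) = 4211 · e^(1.428)
= 4211 · 4.17035 ≈ 17561.34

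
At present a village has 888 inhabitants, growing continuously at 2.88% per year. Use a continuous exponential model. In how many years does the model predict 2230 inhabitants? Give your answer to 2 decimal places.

2230 = 888 · e^(0.0288·t)
t = ln(2230/888) / 0.0288 = ln(2.51126) / 0.0288 = 0.92079 / 0.0288

t ≈ 31.97 years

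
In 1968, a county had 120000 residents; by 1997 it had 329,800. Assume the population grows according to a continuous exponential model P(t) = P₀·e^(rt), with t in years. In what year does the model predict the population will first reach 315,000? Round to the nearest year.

year 1996

r = ln(329800/120000) / 29 = 1.01099/29 ≈ 0.034862 per year
t = ln(315000/120000) / r = 0.96508/0.034862 ≈ 27.68 years after 1968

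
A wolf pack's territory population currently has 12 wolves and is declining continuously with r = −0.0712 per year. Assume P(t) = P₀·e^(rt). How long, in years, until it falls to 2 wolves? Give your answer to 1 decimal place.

t ≈ 25.2 years

2 = 12 · e^(-0.0712·t)
t = ln(2/12) / -0.0712 = ln(0.16667) / -0.0712 = -1.79176 / -0.0712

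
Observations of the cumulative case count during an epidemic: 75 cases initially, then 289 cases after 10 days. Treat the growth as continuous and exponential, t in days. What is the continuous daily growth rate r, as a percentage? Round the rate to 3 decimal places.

r ≈ 13.489% per day

289 = 75 · e^(r·10)
e^(10r) = 289/75 = 3.85333
r = ln(3.85333) / 10 = 1.34894 / 10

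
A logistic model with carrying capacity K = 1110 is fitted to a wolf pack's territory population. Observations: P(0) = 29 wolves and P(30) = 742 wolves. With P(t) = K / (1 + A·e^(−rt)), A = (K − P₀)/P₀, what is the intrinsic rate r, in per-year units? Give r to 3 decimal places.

A = (1110 − 29)/29 = 37.27586
742 = 1110/(1 + 37.27586·e^(−r·30)) → e^(−30r) = (1.49596 − 1)/37.27586 = 0.013305
r = −ln(0.013305)/30 = 4.31961/30

r ≈ 0.144 per year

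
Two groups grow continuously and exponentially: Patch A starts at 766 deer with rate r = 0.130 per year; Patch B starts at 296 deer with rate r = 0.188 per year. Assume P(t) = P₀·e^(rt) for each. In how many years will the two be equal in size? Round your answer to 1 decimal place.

766·e^(0.13t) = 296·e^(0.188t)
766/296 = e^((0.188 − 0.13)t) → ln(2.58784) = 0.058·t
t = 0.95082 / 0.058

t ≈ 16.4 years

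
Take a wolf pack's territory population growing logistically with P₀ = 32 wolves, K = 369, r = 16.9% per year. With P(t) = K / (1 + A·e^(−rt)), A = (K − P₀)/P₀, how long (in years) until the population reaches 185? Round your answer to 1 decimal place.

t ≈ 14.0 years

A = (369 − 32)/32 = 10.53125
185 = 369/(1 + 10.53125·e^(−0.169t)) → 1 + 10.53125·e^(−0.169t) = 1.99459
e^(−0.169t) = 0.094442 → t = ln(10.58849)/0.169 = 2.35977/0.169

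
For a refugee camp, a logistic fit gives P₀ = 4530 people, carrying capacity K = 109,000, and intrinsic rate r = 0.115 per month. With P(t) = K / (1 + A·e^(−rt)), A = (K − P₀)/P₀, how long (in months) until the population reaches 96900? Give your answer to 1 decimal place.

A = (109000 − 4530)/4530 = 23.06181
96900 = 109000/(1 + 23.06181·e^(−0.115t)) → 1 + 23.06181·e^(−0.115t) = 1.12487
e^(−0.115t) = 0.005415 → t = ln(184.68507)/0.115 = 5.21865/0.115

t ≈ 45.4 months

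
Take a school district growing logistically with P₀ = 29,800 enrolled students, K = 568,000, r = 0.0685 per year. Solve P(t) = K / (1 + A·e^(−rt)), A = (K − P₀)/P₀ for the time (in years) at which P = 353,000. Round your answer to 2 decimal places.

A = (568000 − 29800)/29800 = 18.0604
353000 = 568000/(1 + 18.0604·e^(−0.0685t)) → 1 + 18.0604·e^(−0.0685t) = 1.60907
e^(−0.0685t) = 0.033724 → t = ln(29.65266)/0.0685 = 3.38955/0.0685

t ≈ 49.48 years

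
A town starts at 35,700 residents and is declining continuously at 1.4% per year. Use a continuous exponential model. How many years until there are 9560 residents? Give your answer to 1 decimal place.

9560 = 35700 · e^(-0.014·t)
t = ln(9560/35700) / -0.014 = ln(0.26779) / -0.014 = -1.31756 / -0.014

t ≈ 94.1 years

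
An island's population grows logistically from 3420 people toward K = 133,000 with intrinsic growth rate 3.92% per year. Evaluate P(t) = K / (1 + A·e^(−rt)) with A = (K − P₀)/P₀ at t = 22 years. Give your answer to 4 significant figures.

A = (133000 − 3420)/3420 = 37.88889
P(22) = 133000 / (1 + 37.88889·e^(−0.0392·22)) = 133000 / (1 + 37.88889·0.422148)
= 133000 / 16.99471 ≈ 7825.97

≈ 7,826 people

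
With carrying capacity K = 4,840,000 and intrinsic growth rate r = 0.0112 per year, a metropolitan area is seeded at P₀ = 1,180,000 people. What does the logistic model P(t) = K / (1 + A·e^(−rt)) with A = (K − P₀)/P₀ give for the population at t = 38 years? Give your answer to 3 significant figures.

A = (4840000 − 1180000)/1180000 = 3.10169
P(38) = 4840000 / (1 + 3.10169·e^(−0.0112·38)) = 4840000 / (1 + 3.10169·0.653378)
= 4840000 / 3.02658 ≈ 1599165.73

≈ 1,600,000 people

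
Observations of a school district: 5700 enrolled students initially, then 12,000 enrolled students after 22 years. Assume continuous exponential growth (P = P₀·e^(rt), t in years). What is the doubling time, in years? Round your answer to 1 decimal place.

r = ln(12000/5700) / 22 = ln(2.10526) / 22 ≈ 0.033838 per year
doubling time = ln 2 / |r| = 0.69315 / 0.033838

doubling time ≈ 20.5 years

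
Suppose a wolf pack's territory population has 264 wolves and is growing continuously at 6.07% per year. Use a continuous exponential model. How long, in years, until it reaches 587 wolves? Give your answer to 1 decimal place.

t ≈ 13.2 years

587 = 264 · e^(0.0607·t)
t = ln(587/264) / 0.0607 = ln(2.22348) / 0.0607 = 0.79908 / 0.0607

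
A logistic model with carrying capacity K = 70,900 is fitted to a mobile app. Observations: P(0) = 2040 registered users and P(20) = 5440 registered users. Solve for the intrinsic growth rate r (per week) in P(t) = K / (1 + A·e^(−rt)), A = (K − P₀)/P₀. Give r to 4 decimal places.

A = (70900 − 2040)/2040 = 33.7549
5440 = 70900/(1 + 33.7549·e^(−r·20)) → e^(−20r) = (13.03309 − 1)/33.7549 = 0.356484
r = −ln(0.356484)/20 = 1.03147/20

r ≈ 0.0516 per week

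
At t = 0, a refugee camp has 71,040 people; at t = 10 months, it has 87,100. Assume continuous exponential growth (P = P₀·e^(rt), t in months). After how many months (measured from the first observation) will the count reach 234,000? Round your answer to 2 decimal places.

t ≈ 58.49 months

r = ln(87100/71040) / 10 ≈ 0.020381 per month
t = ln(234000/71040) / r = 1.19208 / 0.020381 ≈ 58.489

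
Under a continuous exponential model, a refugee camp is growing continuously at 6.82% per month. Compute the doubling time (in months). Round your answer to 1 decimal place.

doubling time ≈ 10.2 months

doubling time = ln(2) / |r| = 0.69315 / 0.0682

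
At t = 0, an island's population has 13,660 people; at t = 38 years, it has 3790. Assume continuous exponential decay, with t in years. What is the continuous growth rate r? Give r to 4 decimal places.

r ≈ -0.0337 per year

3790 = 13660 · e^(r·38)
e^(38r) = 3790/13660 = 0.27745
r = ln(0.27745) / 38 = -1.28211 / 38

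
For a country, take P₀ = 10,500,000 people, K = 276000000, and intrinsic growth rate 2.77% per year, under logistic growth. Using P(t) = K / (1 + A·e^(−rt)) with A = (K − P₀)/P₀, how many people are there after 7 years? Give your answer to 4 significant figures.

A = (276000000 − 10500000)/10500000 = 25.28571
P(7) = 276000000 / (1 + 25.28571·e^(−0.0277·7)) = 276000000 / (1 + 25.28571·0.82374)
= 276000000 / 21.82886 ≈ 12643811.2

≈ 12,640,000 people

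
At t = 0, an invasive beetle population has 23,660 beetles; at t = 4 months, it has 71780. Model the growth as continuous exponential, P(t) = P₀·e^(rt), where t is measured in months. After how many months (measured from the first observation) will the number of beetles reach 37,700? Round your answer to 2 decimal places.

t ≈ 1.68 months

r = ln(71780/23660) / 4 ≈ 0.277455 per month
t = ln(37700/23660) / r = 0.46587 / 0.277455 ≈ 1.679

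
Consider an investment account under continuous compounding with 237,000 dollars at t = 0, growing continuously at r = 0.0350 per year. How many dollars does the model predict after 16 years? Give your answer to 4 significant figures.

P(16) = 237000 · e^(0.035·16) = 237000 · e^(0.56)
= 237000 · 1.75067 ≈ 414909.38

≈ 414,900 dollars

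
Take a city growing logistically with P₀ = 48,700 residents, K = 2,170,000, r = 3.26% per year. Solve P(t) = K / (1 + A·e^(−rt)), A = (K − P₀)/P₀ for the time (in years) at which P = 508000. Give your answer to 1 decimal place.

t ≈ 79.4 years

A = (2170000 − 48700)/48700 = 43.55852
508000 = 2170000/(1 + 43.55852·e^(−0.0326t)) → 1 + 43.55852·e^(−0.0326t) = 4.27165
e^(−0.0326t) = 0.075109 → t = ln(13.31392)/0.0326 = 2.58881/0.0326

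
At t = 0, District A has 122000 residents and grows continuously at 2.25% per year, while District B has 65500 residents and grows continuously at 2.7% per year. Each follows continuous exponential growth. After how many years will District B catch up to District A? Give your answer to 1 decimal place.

t ≈ 138.2 years

122000·e^(0.0225t) = 65500·e^(0.027t)
122000/65500 = e^((0.027 − 0.0225)t) → ln(1.8626) = 0.0045·t
t = 0.62197 / 0.0045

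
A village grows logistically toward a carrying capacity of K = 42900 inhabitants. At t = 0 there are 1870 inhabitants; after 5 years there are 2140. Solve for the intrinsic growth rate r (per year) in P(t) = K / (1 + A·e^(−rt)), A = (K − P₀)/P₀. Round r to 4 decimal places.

A = (42900 − 1870)/1870 = 21.94118
2140 = 42900/(1 + 21.94118·e^(−r·5)) → e^(−5r) = (20.04673 − 1)/21.94118 = 0.868081
r = −ln(0.868081)/5 = 0.14147/5

r ≈ 0.0283 per year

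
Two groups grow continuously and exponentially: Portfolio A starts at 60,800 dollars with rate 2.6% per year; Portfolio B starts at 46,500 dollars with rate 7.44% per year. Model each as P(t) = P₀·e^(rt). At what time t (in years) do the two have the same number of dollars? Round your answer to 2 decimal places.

60800·e^(0.026t) = 46500·e^(0.0744t)
60800/46500 = e^((0.0744 − 0.026)t) → ln(1.30753) = 0.0484·t
t = 0.26814 / 0.0484

t ≈ 5.54 years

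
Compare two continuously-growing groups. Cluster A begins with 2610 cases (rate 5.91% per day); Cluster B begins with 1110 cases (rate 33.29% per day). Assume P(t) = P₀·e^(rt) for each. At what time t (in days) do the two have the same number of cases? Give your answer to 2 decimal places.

2610·e^(0.0591t) = 1110·e^(0.3329t)
2610/1110 = e^((0.3329 − 0.0591)t) → ln(2.35135) = 0.2738·t
t = 0.85499 / 0.2738

t ≈ 3.12 days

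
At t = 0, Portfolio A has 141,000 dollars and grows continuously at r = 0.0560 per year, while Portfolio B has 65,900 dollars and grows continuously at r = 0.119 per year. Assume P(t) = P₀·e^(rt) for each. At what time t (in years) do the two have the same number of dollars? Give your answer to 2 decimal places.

t ≈ 12.07 years

141000·e^(0.056t) = 65900·e^(0.119t)
141000/65900 = e^((0.119 − 0.056)t) → ln(2.13961) = 0.063·t
t = 0.76062 / 0.063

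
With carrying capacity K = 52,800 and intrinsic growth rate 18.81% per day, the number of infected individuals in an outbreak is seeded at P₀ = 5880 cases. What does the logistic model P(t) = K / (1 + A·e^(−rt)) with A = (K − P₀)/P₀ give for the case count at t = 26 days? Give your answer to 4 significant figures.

≈ 49,810 cases

A = (52800 − 5880)/5880 = 7.97959
P(26) = 52800 / (1 + 7.97959·e^(−0.1881·26)) = 52800 / (1 + 7.97959·0.007517)
= 52800 / 1.05998 ≈ 49812.17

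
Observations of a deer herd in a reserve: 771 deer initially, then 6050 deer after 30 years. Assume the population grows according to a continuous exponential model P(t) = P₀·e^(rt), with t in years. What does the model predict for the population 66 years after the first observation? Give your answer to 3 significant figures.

≈ 71,700 deer

r = ln(6050/771) / 30 ≈ 0.068671 per year
P(66) = 771 · e^(0.068671·66) = 771 · 92.96986 ≈ 71679.76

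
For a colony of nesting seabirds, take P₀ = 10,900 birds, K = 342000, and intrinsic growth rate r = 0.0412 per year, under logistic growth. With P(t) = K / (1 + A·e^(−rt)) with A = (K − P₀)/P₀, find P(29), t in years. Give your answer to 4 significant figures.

≈ 33,540 birds

A = (342000 − 10900)/10900 = 30.37615
P(29) = 342000 / (1 + 30.37615·e^(−0.0412·29)) = 342000 / (1 + 30.37615·0.302765)
= 342000 / 10.19682 ≈ 33539.87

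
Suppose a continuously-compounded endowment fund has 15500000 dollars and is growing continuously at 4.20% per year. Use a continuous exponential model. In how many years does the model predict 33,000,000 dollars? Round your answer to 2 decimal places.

t ≈ 17.99 years

33000000 = 15500000 · e^(0.042·t)
t = ln(33000000/15500000) / 0.042 = ln(2.12903) / 0.042 = 0.75567 / 0.042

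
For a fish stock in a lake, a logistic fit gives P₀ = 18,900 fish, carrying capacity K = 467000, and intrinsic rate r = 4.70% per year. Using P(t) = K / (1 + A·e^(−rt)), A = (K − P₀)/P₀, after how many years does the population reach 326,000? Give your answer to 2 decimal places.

t ≈ 85.19 years

A = (467000 − 18900)/18900 = 23.70899
326000 = 467000/(1 + 23.70899·e^(−0.047t)) → 1 + 23.70899·e^(−0.047t) = 1.43252
e^(−0.047t) = 0.018243 → t = ln(54.81654)/0.047 = 4.00399/0.047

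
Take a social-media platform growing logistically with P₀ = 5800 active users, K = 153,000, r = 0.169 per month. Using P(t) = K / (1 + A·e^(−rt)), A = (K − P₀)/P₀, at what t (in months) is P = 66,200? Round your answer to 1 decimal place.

A = (153000 − 5800)/5800 = 25.37931
66200 = 153000/(1 + 25.37931·e^(−0.169t)) → 1 + 25.37931·e^(−0.169t) = 2.31118
e^(−0.169t) = 0.051663 → t = ln(19.35611)/0.169 = 2.96301/0.169

t ≈ 17.5 months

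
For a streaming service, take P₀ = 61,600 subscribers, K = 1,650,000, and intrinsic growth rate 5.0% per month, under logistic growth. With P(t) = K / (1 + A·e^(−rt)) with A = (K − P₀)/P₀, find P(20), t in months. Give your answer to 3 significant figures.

≈ 157,000 subscribers

A = (1650000 − 61600)/61600 = 25.78571
P(20) = 1650000 / (1 + 25.78571·e^(−0.05·20)) = 1650000 / (1 + 25.78571·0.367879)
= 1650000 / 10.48603 ≈ 157352.15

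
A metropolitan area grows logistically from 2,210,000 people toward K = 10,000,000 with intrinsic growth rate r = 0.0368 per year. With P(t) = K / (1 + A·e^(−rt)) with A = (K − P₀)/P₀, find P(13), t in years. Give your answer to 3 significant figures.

A = (10000000 − 2210000)/2210000 = 3.52489
P(13) = 10000000 / (1 + 3.52489·e^(−0.0368·13)) = 10000000 / (1 + 3.52489·0.619774)
= 10000000 / 3.18463 ≈ 3140078.19

≈ 3,140,000 people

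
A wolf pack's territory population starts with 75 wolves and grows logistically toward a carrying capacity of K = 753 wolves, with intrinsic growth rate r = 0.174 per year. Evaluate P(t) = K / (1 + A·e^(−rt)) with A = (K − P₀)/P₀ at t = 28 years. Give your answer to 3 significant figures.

≈ 704 wolves

A = (753 − 75)/75 = 9.04
P(28) = 753 / (1 + 9.04·e^(−0.174·28)) = 753 / (1 + 9.04·0.007658)
= 753 / 1.06923 ≈ 704.25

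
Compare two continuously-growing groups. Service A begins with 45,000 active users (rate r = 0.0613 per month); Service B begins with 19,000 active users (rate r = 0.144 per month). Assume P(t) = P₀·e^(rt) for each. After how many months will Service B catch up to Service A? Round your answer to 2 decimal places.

45000·e^(0.0613t) = 19000·e^(0.144t)
45000/19000 = e^((0.144 − 0.0613)t) → ln(2.36842) = 0.0827·t
t = 0.86222 / 0.0827

t ≈ 10.43 months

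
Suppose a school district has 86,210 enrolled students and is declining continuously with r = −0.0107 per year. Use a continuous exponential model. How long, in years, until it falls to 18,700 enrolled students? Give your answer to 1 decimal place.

18700 = 86210 · e^(-0.0107·t)
t = ln(18700/86210) / -0.0107 = ln(0.21691) / -0.0107 = -1.52826 / -0.0107

t ≈ 142.8 years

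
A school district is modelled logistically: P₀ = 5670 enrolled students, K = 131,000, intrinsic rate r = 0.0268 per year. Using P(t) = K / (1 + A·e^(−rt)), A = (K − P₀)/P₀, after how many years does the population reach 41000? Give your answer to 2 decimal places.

A = (131000 − 5670)/5670 = 22.10406
41000 = 131000/(1 + 22.10406·e^(−0.0268t)) → 1 + 22.10406·e^(−0.0268t) = 3.19512
e^(−0.0268t) = 0.099309 → t = ln(10.06963)/0.0268 = 2.30952/0.0268

t ≈ 86.18 years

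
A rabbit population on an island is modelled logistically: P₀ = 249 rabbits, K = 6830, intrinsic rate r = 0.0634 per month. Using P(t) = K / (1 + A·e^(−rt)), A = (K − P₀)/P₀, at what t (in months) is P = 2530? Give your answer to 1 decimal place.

A = (6830 − 249)/249 = 26.42972
2530 = 6830/(1 + 26.42972·e^(−0.0634t)) → 1 + 26.42972·e^(−0.0634t) = 2.6996
e^(−0.0634t) = 0.064307 → t = ln(15.55051)/0.0634 = 2.74409/0.0634

t ≈ 43.3 months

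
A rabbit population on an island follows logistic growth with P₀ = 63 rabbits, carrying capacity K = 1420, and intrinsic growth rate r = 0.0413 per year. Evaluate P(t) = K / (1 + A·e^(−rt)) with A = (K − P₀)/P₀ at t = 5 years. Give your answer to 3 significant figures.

≈ 76.7 rabbits

A = (1420 − 63)/63 = 21.53968
P(5) = 1420 / (1 + 21.53968·e^(−0.0413·5)) = 1420 / (1 + 21.53968·0.813426)
= 1420 / 18.52094 ≈ 76.67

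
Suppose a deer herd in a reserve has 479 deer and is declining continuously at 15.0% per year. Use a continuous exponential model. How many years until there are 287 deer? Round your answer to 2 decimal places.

t ≈ 3.41 years

287 = 479 · e^(-0.15·t)
t = ln(287/479) / -0.15 = ln(0.59916) / -0.15 = -0.51222 / -0.15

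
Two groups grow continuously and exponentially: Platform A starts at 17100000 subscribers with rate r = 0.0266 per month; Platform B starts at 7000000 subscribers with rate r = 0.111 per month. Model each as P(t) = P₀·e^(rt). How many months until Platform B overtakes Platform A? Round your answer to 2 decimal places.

17100000·e^(0.0266t) = 7000000·e^(0.111t)
17100000/7000000 = e^((0.111 − 0.0266)t) → ln(2.44286) = 0.0844·t
t = 0.89317 / 0.0844

t ≈ 10.58 months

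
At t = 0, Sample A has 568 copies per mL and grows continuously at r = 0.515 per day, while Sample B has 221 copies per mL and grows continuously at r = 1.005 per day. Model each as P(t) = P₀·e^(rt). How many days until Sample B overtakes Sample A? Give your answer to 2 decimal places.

t ≈ 1.93 days

568·e^(0.515t) = 221·e^(1.005t)
568/221 = e^((1.005 − 0.515)t) → ln(2.57014) = 0.49·t
t = 0.94396 / 0.49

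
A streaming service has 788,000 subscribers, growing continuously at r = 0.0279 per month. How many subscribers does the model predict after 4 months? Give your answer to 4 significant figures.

≈ 881,000 subscribers

P(4) = 788000 · e^(0.0279·4) = 788000 · e^(0.1116)
= 788000 · 1.11807 ≈ 881035.65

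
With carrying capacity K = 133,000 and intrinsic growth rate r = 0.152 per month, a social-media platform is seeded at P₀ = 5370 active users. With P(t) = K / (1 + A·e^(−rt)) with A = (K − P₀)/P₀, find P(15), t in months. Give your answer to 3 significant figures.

≈ 38,800 active users

A = (133000 − 5370)/5370 = 23.76723
P(15) = 133000 / (1 + 23.76723·e^(−0.152·15)) = 133000 / (1 + 23.76723·0.102284)
= 133000 / 3.43101 ≈ 38764.08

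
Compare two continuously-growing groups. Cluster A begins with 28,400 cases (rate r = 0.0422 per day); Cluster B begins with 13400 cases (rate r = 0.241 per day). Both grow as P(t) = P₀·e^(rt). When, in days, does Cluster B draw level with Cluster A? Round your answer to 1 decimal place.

28400·e^(0.0422t) = 13400·e^(0.241t)
28400/13400 = e^((0.241 − 0.0422)t) → ln(2.1194) = 0.1988·t
t = 0.75113 / 0.1988

t ≈ 3.8 days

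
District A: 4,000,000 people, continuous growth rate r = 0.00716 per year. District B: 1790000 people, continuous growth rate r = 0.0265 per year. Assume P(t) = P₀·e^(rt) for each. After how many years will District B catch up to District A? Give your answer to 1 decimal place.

4000000·e^(0.00716t) = 1790000·e^(0.0265t)
4000000/1790000 = e^((0.0265 − 0.00716)t) → ln(2.23464) = 0.01934·t
t = 0.80408 / 0.01934

t ≈ 41.6 years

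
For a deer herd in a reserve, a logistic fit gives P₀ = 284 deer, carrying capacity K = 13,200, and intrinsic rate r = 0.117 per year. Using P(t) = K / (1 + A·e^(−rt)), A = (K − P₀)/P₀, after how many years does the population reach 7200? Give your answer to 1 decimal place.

A = (13200 − 284)/284 = 45.47887
7200 = 13200/(1 + 45.47887·e^(−0.117t)) → 1 + 45.47887·e^(−0.117t) = 1.83333
e^(−0.117t) = 0.018324 → t = ln(54.57465)/0.117 = 3.99957/0.117

t ≈ 34.2 years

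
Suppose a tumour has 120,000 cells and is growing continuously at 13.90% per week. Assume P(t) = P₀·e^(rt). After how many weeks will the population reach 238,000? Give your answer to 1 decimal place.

238000 = 120000 · e^(0.139·t)
t = ln(238000/120000) / 0.139 = ln(1.98333) / 0.139 = 0.68478 / 0.139

t ≈ 4.9 weeks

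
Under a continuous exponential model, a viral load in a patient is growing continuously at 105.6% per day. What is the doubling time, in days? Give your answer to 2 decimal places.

doubling time = ln(2) / |r| = 0.69315 / 1.056

doubling time ≈ 0.66 days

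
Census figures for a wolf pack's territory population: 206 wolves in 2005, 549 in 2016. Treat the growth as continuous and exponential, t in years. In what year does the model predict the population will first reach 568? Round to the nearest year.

year 2016

r = ln(549/206) / 11 = 0.98022/11 ≈ 0.089111 per year
t = ln(568/206) / r = 1.01425/0.089111 ≈ 11.38 years after 2005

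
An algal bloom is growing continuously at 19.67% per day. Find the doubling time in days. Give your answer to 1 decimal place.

doubling time = ln(2) / |r| = 0.69315 / 0.1967

doubling time ≈ 3.5 days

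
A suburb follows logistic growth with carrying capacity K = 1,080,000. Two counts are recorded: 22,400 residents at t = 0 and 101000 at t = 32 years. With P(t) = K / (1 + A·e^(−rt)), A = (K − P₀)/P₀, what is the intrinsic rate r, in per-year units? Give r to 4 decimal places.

r ≈ 0.0495 per year

A = (1080000 − 22400)/22400 = 47.21429
101000 = 1080000/(1 + 47.21429·e^(−r·32)) → e^(−32r) = (10.69307 − 1)/47.21429 = 0.2053
r = −ln(0.2053)/32 = 1.58329/32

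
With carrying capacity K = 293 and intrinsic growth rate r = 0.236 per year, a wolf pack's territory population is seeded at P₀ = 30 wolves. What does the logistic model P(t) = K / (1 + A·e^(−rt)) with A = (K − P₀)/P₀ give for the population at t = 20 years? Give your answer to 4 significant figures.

≈ 271.8 wolves

A = (293 − 30)/30 = 8.76667
P(20) = 293 / (1 + 8.76667·e^(−0.236·20)) = 293 / (1 + 8.76667·0.008915)
= 293 / 1.07816 ≈ 271.76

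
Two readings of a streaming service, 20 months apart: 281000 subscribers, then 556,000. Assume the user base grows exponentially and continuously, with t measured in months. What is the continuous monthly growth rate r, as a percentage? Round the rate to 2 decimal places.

556000 = 281000 · e^(r·20)
e^(20r) = 556000/281000 = 1.97865
r = ln(1.97865) / 20 = 0.68241 / 20

r ≈ 3.41% per month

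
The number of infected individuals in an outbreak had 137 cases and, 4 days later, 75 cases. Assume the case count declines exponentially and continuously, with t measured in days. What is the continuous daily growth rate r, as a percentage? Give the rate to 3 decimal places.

75 = 137 · e^(r·4)
e^(4r) = 75/137 = 0.54745
r = ln(0.54745) / 4 = -0.60249 / 4

r ≈ -15.062% per day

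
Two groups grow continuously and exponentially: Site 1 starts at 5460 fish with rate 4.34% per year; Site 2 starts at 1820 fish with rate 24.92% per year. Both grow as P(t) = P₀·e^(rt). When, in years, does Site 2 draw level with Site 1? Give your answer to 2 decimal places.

5460·e^(0.0434t) = 1820·e^(0.2492t)
5460/1820 = e^((0.2492 − 0.0434)t) → ln(3) = 0.2058·t
t = 1.09861 / 0.2058

t ≈ 5.34 years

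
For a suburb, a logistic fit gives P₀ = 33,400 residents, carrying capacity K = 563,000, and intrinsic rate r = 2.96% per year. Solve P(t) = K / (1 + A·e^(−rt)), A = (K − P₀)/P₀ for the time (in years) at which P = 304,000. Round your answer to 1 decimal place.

t ≈ 98.8 years

A = (563000 − 33400)/33400 = 15.85629
304000 = 563000/(1 + 15.85629·e^(−0.0296t)) → 1 + 15.85629·e^(−0.0296t) = 1.85197
e^(−0.0296t) = 0.053731 → t = ln(18.61124)/0.0296 = 2.92377/0.0296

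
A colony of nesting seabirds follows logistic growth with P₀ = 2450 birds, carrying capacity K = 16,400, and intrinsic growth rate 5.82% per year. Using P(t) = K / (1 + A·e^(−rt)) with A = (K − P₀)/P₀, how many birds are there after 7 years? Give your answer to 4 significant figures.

A = (16400 − 2450)/2450 = 5.69388
P(7) = 16400 / (1 + 5.69388·e^(−0.0582·7)) = 16400 / (1 + 5.69388·0.665378)
= 16400 / 4.78858 ≈ 3424.81

≈ 3,425 birds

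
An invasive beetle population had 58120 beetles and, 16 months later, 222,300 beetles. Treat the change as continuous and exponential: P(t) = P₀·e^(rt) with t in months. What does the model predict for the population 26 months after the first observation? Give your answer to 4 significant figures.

≈ 514,100 beetles

r = ln(222300/58120) / 16 ≈ 0.083845 per month
P(26) = 58120 · e^(0.083845·26) = 58120 · 8.84601 ≈ 514130.21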